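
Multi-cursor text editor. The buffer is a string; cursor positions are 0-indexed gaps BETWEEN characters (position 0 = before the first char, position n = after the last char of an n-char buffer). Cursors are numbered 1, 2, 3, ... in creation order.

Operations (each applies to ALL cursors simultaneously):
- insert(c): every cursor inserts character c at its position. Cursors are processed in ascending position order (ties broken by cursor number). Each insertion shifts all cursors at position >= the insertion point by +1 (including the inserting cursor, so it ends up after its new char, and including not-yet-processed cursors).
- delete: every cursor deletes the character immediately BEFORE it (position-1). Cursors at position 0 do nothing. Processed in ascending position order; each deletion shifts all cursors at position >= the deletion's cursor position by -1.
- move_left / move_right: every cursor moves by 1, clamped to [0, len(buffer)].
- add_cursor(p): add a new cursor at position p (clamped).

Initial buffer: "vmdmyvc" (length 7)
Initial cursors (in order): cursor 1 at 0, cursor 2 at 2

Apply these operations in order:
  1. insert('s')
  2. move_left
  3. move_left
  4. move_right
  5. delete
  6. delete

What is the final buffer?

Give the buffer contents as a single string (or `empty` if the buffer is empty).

After op 1 (insert('s')): buffer="svmsdmyvc" (len 9), cursors c1@1 c2@4, authorship 1..2.....
After op 2 (move_left): buffer="svmsdmyvc" (len 9), cursors c1@0 c2@3, authorship 1..2.....
After op 3 (move_left): buffer="svmsdmyvc" (len 9), cursors c1@0 c2@2, authorship 1..2.....
After op 4 (move_right): buffer="svmsdmyvc" (len 9), cursors c1@1 c2@3, authorship 1..2.....
After op 5 (delete): buffer="vsdmyvc" (len 7), cursors c1@0 c2@1, authorship .2.....
After op 6 (delete): buffer="sdmyvc" (len 6), cursors c1@0 c2@0, authorship 2.....

Answer: sdmyvc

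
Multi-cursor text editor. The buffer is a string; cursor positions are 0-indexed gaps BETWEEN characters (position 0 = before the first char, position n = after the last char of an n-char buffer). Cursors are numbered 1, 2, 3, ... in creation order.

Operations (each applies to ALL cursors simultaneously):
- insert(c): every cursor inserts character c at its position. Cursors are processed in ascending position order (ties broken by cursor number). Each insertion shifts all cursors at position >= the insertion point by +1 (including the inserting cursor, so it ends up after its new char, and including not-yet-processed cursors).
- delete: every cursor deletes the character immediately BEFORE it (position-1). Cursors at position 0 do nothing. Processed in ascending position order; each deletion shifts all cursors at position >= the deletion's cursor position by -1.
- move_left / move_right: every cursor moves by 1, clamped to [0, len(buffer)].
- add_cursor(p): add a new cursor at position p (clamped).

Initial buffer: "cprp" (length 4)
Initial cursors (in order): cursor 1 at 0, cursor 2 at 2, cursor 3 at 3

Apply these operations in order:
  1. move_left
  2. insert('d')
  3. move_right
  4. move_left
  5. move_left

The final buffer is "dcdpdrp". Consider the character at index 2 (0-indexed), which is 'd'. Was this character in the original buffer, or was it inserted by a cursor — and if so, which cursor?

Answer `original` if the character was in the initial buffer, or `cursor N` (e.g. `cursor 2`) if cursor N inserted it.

After op 1 (move_left): buffer="cprp" (len 4), cursors c1@0 c2@1 c3@2, authorship ....
After op 2 (insert('d')): buffer="dcdpdrp" (len 7), cursors c1@1 c2@3 c3@5, authorship 1.2.3..
After op 3 (move_right): buffer="dcdpdrp" (len 7), cursors c1@2 c2@4 c3@6, authorship 1.2.3..
After op 4 (move_left): buffer="dcdpdrp" (len 7), cursors c1@1 c2@3 c3@5, authorship 1.2.3..
After op 5 (move_left): buffer="dcdpdrp" (len 7), cursors c1@0 c2@2 c3@4, authorship 1.2.3..
Authorship (.=original, N=cursor N): 1 . 2 . 3 . .
Index 2: author = 2

Answer: cursor 2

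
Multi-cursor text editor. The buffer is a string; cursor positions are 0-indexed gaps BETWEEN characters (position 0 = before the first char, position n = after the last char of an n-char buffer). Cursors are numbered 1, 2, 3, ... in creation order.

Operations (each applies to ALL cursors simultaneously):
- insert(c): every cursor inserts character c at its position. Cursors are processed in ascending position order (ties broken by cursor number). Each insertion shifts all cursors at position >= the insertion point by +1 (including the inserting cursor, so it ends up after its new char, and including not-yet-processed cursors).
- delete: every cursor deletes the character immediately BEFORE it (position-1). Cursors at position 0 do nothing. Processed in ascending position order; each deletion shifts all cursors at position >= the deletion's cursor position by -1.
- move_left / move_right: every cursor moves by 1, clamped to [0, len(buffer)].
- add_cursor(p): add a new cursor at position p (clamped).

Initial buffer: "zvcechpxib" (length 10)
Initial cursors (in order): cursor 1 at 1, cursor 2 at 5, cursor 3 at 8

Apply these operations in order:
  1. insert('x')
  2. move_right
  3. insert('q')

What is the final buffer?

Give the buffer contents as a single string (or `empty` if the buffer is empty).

Answer: zxvqcecxhqpxxiqb

Derivation:
After op 1 (insert('x')): buffer="zxvcecxhpxxib" (len 13), cursors c1@2 c2@7 c3@11, authorship .1....2...3..
After op 2 (move_right): buffer="zxvcecxhpxxib" (len 13), cursors c1@3 c2@8 c3@12, authorship .1....2...3..
After op 3 (insert('q')): buffer="zxvqcecxhqpxxiqb" (len 16), cursors c1@4 c2@10 c3@15, authorship .1.1...2.2..3.3.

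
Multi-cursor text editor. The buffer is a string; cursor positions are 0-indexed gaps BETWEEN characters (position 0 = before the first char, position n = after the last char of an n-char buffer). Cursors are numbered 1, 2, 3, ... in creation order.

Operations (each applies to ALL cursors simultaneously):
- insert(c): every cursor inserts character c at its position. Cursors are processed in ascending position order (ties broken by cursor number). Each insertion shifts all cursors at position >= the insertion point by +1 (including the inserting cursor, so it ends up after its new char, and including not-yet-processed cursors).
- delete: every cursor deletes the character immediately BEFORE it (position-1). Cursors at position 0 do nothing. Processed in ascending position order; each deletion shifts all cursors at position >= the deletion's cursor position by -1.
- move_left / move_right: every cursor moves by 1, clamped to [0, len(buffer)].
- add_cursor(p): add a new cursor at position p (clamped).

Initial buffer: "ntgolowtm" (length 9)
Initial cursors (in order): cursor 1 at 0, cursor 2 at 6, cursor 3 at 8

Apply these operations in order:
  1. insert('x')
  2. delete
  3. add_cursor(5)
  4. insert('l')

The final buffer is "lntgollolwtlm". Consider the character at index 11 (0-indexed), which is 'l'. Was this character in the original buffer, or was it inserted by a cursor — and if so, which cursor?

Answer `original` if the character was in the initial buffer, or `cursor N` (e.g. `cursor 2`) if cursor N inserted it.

After op 1 (insert('x')): buffer="xntgoloxwtxm" (len 12), cursors c1@1 c2@8 c3@11, authorship 1......2..3.
After op 2 (delete): buffer="ntgolowtm" (len 9), cursors c1@0 c2@6 c3@8, authorship .........
After op 3 (add_cursor(5)): buffer="ntgolowtm" (len 9), cursors c1@0 c4@5 c2@6 c3@8, authorship .........
After op 4 (insert('l')): buffer="lntgollolwtlm" (len 13), cursors c1@1 c4@7 c2@9 c3@12, authorship 1.....4.2..3.
Authorship (.=original, N=cursor N): 1 . . . . . 4 . 2 . . 3 .
Index 11: author = 3

Answer: cursor 3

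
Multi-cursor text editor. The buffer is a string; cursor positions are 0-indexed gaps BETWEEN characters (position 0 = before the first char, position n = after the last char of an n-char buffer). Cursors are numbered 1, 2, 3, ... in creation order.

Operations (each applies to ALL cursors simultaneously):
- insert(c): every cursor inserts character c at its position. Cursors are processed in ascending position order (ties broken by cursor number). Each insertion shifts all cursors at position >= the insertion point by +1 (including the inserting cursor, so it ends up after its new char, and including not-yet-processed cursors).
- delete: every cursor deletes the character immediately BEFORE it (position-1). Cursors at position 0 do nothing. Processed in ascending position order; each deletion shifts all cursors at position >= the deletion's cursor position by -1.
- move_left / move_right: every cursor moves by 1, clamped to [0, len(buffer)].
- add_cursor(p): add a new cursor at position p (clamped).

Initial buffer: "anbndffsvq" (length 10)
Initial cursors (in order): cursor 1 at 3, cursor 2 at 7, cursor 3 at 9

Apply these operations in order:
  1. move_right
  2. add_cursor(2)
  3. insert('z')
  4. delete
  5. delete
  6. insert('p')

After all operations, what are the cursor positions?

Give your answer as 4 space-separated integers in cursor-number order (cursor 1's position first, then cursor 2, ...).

Answer: 4 8 10 2

Derivation:
After op 1 (move_right): buffer="anbndffsvq" (len 10), cursors c1@4 c2@8 c3@10, authorship ..........
After op 2 (add_cursor(2)): buffer="anbndffsvq" (len 10), cursors c4@2 c1@4 c2@8 c3@10, authorship ..........
After op 3 (insert('z')): buffer="anzbnzdffszvqz" (len 14), cursors c4@3 c1@6 c2@11 c3@14, authorship ..4..1....2..3
After op 4 (delete): buffer="anbndffsvq" (len 10), cursors c4@2 c1@4 c2@8 c3@10, authorship ..........
After op 5 (delete): buffer="abdffv" (len 6), cursors c4@1 c1@2 c2@5 c3@6, authorship ......
After op 6 (insert('p')): buffer="apbpdffpvp" (len 10), cursors c4@2 c1@4 c2@8 c3@10, authorship .4.1...2.3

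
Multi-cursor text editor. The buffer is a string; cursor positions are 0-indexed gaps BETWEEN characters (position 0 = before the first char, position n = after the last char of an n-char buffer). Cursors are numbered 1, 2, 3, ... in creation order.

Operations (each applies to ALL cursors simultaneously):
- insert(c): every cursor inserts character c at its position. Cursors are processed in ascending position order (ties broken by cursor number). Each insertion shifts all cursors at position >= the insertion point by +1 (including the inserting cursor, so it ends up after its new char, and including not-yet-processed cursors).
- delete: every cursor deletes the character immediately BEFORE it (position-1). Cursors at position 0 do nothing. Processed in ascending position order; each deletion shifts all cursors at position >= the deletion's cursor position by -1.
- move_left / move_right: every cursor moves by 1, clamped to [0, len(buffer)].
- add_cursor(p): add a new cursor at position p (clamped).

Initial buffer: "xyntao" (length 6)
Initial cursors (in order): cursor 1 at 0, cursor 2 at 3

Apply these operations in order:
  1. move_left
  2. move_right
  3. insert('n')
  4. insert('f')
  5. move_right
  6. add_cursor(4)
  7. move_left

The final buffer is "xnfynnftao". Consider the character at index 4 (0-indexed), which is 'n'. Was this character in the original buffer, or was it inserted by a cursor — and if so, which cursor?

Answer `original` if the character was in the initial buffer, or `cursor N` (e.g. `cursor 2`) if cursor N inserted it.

Answer: original

Derivation:
After op 1 (move_left): buffer="xyntao" (len 6), cursors c1@0 c2@2, authorship ......
After op 2 (move_right): buffer="xyntao" (len 6), cursors c1@1 c2@3, authorship ......
After op 3 (insert('n')): buffer="xnynntao" (len 8), cursors c1@2 c2@5, authorship .1..2...
After op 4 (insert('f')): buffer="xnfynnftao" (len 10), cursors c1@3 c2@7, authorship .11..22...
After op 5 (move_right): buffer="xnfynnftao" (len 10), cursors c1@4 c2@8, authorship .11..22...
After op 6 (add_cursor(4)): buffer="xnfynnftao" (len 10), cursors c1@4 c3@4 c2@8, authorship .11..22...
After op 7 (move_left): buffer="xnfynnftao" (len 10), cursors c1@3 c3@3 c2@7, authorship .11..22...
Authorship (.=original, N=cursor N): . 1 1 . . 2 2 . . .
Index 4: author = original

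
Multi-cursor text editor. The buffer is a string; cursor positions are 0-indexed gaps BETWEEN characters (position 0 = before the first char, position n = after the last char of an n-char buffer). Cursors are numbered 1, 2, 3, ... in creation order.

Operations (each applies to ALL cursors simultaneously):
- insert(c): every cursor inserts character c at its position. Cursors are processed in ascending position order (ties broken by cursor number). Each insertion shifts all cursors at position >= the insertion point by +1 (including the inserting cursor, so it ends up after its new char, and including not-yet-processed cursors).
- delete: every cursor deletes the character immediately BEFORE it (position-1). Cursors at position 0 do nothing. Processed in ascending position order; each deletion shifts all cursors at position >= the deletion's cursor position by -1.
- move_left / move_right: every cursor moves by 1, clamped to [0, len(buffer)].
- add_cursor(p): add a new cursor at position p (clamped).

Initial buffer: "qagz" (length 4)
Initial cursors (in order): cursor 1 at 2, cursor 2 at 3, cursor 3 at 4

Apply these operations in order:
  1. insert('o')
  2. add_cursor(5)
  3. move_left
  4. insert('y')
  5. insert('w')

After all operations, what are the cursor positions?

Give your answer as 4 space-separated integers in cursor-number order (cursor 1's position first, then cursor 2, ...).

Answer: 4 10 14 10

Derivation:
After op 1 (insert('o')): buffer="qaogozo" (len 7), cursors c1@3 c2@5 c3@7, authorship ..1.2.3
After op 2 (add_cursor(5)): buffer="qaogozo" (len 7), cursors c1@3 c2@5 c4@5 c3@7, authorship ..1.2.3
After op 3 (move_left): buffer="qaogozo" (len 7), cursors c1@2 c2@4 c4@4 c3@6, authorship ..1.2.3
After op 4 (insert('y')): buffer="qayogyyozyo" (len 11), cursors c1@3 c2@7 c4@7 c3@10, authorship ..11.242.33
After op 5 (insert('w')): buffer="qaywogyywwozywo" (len 15), cursors c1@4 c2@10 c4@10 c3@14, authorship ..111.24242.333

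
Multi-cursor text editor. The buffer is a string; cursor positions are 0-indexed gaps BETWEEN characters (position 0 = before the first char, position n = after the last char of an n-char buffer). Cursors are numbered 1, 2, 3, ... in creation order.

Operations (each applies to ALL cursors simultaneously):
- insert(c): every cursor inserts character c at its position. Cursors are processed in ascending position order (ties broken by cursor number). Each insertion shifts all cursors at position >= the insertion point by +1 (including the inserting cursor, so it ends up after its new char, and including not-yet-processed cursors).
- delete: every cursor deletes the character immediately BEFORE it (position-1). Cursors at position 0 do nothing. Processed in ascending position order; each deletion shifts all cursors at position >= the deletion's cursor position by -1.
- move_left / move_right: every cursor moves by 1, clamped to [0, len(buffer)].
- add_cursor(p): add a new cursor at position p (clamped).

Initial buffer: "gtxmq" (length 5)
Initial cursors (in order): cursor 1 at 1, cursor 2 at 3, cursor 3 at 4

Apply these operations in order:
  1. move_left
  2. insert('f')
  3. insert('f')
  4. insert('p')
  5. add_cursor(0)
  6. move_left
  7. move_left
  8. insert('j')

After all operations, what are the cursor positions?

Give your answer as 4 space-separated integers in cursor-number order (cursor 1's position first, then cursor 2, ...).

After op 1 (move_left): buffer="gtxmq" (len 5), cursors c1@0 c2@2 c3@3, authorship .....
After op 2 (insert('f')): buffer="fgtfxfmq" (len 8), cursors c1@1 c2@4 c3@6, authorship 1..2.3..
After op 3 (insert('f')): buffer="ffgtffxffmq" (len 11), cursors c1@2 c2@6 c3@9, authorship 11..22.33..
After op 4 (insert('p')): buffer="ffpgtffpxffpmq" (len 14), cursors c1@3 c2@8 c3@12, authorship 111..222.333..
After op 5 (add_cursor(0)): buffer="ffpgtffpxffpmq" (len 14), cursors c4@0 c1@3 c2@8 c3@12, authorship 111..222.333..
After op 6 (move_left): buffer="ffpgtffpxffpmq" (len 14), cursors c4@0 c1@2 c2@7 c3@11, authorship 111..222.333..
After op 7 (move_left): buffer="ffpgtffpxffpmq" (len 14), cursors c4@0 c1@1 c2@6 c3@10, authorship 111..222.333..
After op 8 (insert('j')): buffer="jfjfpgtfjfpxfjfpmq" (len 18), cursors c4@1 c1@3 c2@9 c3@14, authorship 41111..2222.3333..

Answer: 3 9 14 1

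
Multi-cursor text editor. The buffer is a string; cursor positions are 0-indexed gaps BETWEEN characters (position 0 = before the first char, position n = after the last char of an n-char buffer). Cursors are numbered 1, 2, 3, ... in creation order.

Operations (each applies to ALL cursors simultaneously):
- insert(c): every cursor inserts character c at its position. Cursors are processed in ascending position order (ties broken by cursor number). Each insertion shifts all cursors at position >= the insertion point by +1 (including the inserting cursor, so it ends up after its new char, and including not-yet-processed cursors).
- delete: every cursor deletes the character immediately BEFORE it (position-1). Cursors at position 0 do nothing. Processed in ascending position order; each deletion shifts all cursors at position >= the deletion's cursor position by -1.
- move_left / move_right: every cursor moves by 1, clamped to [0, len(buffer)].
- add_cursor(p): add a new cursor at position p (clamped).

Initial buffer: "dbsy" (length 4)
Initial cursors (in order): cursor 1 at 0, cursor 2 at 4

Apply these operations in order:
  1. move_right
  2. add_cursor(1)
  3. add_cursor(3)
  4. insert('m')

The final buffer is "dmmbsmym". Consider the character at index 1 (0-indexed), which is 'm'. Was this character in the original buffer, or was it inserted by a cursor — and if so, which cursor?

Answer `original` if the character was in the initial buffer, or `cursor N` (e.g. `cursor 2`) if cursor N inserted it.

Answer: cursor 1

Derivation:
After op 1 (move_right): buffer="dbsy" (len 4), cursors c1@1 c2@4, authorship ....
After op 2 (add_cursor(1)): buffer="dbsy" (len 4), cursors c1@1 c3@1 c2@4, authorship ....
After op 3 (add_cursor(3)): buffer="dbsy" (len 4), cursors c1@1 c3@1 c4@3 c2@4, authorship ....
After op 4 (insert('m')): buffer="dmmbsmym" (len 8), cursors c1@3 c3@3 c4@6 c2@8, authorship .13..4.2
Authorship (.=original, N=cursor N): . 1 3 . . 4 . 2
Index 1: author = 1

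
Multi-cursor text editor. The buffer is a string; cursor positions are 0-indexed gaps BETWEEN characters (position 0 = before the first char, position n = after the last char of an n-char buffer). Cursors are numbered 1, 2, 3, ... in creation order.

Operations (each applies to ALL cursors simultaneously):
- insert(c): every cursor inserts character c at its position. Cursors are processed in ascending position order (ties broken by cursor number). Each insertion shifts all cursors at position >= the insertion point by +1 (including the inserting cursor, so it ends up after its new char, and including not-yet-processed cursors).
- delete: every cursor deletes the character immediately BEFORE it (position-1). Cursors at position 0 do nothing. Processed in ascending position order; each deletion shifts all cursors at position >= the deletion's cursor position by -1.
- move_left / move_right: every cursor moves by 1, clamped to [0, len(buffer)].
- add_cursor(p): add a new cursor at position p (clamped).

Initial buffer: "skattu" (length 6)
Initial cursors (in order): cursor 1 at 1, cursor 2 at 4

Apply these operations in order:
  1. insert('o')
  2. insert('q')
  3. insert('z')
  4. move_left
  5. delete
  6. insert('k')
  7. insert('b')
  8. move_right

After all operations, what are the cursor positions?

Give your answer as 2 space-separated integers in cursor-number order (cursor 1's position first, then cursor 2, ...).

Answer: 5 12

Derivation:
After op 1 (insert('o')): buffer="sokatotu" (len 8), cursors c1@2 c2@6, authorship .1...2..
After op 2 (insert('q')): buffer="soqkatoqtu" (len 10), cursors c1@3 c2@8, authorship .11...22..
After op 3 (insert('z')): buffer="soqzkatoqztu" (len 12), cursors c1@4 c2@10, authorship .111...222..
After op 4 (move_left): buffer="soqzkatoqztu" (len 12), cursors c1@3 c2@9, authorship .111...222..
After op 5 (delete): buffer="sozkatoztu" (len 10), cursors c1@2 c2@7, authorship .11...22..
After op 6 (insert('k')): buffer="sokzkatokztu" (len 12), cursors c1@3 c2@9, authorship .111...222..
After op 7 (insert('b')): buffer="sokbzkatokbztu" (len 14), cursors c1@4 c2@11, authorship .1111...2222..
After op 8 (move_right): buffer="sokbzkatokbztu" (len 14), cursors c1@5 c2@12, authorship .1111...2222..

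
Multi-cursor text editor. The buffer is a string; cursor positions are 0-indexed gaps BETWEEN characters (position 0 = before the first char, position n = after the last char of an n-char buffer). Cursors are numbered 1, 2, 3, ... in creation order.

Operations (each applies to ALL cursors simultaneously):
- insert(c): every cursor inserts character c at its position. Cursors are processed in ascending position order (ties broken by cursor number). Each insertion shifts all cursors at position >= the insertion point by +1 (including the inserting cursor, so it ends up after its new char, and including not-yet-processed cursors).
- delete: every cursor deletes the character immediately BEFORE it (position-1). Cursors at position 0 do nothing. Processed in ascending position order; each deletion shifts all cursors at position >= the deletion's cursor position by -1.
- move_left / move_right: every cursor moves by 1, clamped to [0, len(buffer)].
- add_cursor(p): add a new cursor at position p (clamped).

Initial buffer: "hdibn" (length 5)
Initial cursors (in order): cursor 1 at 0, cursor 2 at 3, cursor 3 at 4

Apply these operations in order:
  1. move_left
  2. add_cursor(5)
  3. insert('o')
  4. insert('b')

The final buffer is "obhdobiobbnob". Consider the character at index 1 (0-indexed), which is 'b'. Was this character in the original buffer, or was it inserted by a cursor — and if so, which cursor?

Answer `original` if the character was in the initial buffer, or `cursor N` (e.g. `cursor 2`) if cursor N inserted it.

After op 1 (move_left): buffer="hdibn" (len 5), cursors c1@0 c2@2 c3@3, authorship .....
After op 2 (add_cursor(5)): buffer="hdibn" (len 5), cursors c1@0 c2@2 c3@3 c4@5, authorship .....
After op 3 (insert('o')): buffer="ohdoiobno" (len 9), cursors c1@1 c2@4 c3@6 c4@9, authorship 1..2.3..4
After op 4 (insert('b')): buffer="obhdobiobbnob" (len 13), cursors c1@2 c2@6 c3@9 c4@13, authorship 11..22.33..44
Authorship (.=original, N=cursor N): 1 1 . . 2 2 . 3 3 . . 4 4
Index 1: author = 1

Answer: cursor 1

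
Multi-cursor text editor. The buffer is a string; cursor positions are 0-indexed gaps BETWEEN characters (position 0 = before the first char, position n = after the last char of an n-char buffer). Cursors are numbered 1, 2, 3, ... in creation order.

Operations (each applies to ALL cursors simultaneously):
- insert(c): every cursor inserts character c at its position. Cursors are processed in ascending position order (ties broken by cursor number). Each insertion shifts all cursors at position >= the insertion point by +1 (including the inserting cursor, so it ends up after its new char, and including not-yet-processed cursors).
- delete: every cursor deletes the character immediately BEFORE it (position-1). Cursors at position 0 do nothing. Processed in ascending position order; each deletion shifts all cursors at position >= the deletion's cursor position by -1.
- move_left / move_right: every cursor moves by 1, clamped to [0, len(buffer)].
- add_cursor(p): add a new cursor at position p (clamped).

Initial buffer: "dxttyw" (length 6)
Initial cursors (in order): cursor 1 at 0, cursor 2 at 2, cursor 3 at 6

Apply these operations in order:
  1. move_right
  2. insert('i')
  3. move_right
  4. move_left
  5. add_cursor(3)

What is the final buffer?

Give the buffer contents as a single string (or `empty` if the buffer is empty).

Answer: dixtitywi

Derivation:
After op 1 (move_right): buffer="dxttyw" (len 6), cursors c1@1 c2@3 c3@6, authorship ......
After op 2 (insert('i')): buffer="dixtitywi" (len 9), cursors c1@2 c2@5 c3@9, authorship .1..2...3
After op 3 (move_right): buffer="dixtitywi" (len 9), cursors c1@3 c2@6 c3@9, authorship .1..2...3
After op 4 (move_left): buffer="dixtitywi" (len 9), cursors c1@2 c2@5 c3@8, authorship .1..2...3
After op 5 (add_cursor(3)): buffer="dixtitywi" (len 9), cursors c1@2 c4@3 c2@5 c3@8, authorship .1..2...3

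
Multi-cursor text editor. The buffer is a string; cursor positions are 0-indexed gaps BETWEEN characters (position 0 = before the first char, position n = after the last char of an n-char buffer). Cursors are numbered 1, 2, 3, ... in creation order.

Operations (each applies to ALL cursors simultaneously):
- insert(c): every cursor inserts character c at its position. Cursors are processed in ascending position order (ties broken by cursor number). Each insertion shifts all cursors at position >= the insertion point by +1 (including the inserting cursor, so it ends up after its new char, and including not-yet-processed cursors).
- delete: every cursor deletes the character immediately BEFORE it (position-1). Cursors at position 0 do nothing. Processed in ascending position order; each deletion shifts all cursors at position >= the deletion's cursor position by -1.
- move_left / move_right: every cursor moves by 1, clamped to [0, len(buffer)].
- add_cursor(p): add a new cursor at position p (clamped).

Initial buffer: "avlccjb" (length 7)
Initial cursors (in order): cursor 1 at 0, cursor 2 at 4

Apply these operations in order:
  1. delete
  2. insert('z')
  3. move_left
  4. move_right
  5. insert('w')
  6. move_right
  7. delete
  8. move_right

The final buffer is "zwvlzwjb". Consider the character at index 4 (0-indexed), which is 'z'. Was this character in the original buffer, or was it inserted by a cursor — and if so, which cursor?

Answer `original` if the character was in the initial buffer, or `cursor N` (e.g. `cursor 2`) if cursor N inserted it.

Answer: cursor 2

Derivation:
After op 1 (delete): buffer="avlcjb" (len 6), cursors c1@0 c2@3, authorship ......
After op 2 (insert('z')): buffer="zavlzcjb" (len 8), cursors c1@1 c2@5, authorship 1...2...
After op 3 (move_left): buffer="zavlzcjb" (len 8), cursors c1@0 c2@4, authorship 1...2...
After op 4 (move_right): buffer="zavlzcjb" (len 8), cursors c1@1 c2@5, authorship 1...2...
After op 5 (insert('w')): buffer="zwavlzwcjb" (len 10), cursors c1@2 c2@7, authorship 11...22...
After op 6 (move_right): buffer="zwavlzwcjb" (len 10), cursors c1@3 c2@8, authorship 11...22...
After op 7 (delete): buffer="zwvlzwjb" (len 8), cursors c1@2 c2@6, authorship 11..22..
After op 8 (move_right): buffer="zwvlzwjb" (len 8), cursors c1@3 c2@7, authorship 11..22..
Authorship (.=original, N=cursor N): 1 1 . . 2 2 . .
Index 4: author = 2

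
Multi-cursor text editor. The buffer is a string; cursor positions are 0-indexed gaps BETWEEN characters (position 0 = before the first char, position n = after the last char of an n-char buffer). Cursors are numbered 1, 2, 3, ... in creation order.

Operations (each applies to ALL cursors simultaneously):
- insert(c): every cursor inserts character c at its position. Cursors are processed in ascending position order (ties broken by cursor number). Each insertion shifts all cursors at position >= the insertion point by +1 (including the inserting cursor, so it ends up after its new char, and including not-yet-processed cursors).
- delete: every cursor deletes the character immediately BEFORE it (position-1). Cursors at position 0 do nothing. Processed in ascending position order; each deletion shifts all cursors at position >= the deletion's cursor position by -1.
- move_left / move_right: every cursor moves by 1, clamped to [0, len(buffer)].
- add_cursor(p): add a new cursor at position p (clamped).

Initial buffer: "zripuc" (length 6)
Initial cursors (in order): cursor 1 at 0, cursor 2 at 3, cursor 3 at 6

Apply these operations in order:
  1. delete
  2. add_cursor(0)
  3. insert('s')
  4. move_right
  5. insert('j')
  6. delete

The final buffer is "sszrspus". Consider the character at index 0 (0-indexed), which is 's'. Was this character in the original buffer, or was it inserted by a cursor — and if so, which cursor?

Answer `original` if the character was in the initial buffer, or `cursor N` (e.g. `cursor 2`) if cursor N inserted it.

After op 1 (delete): buffer="zrpu" (len 4), cursors c1@0 c2@2 c3@4, authorship ....
After op 2 (add_cursor(0)): buffer="zrpu" (len 4), cursors c1@0 c4@0 c2@2 c3@4, authorship ....
After op 3 (insert('s')): buffer="sszrspus" (len 8), cursors c1@2 c4@2 c2@5 c3@8, authorship 14..2..3
After op 4 (move_right): buffer="sszrspus" (len 8), cursors c1@3 c4@3 c2@6 c3@8, authorship 14..2..3
After op 5 (insert('j')): buffer="sszjjrspjusj" (len 12), cursors c1@5 c4@5 c2@9 c3@12, authorship 14.14.2.2.33
After op 6 (delete): buffer="sszrspus" (len 8), cursors c1@3 c4@3 c2@6 c3@8, authorship 14..2..3
Authorship (.=original, N=cursor N): 1 4 . . 2 . . 3
Index 0: author = 1

Answer: cursor 1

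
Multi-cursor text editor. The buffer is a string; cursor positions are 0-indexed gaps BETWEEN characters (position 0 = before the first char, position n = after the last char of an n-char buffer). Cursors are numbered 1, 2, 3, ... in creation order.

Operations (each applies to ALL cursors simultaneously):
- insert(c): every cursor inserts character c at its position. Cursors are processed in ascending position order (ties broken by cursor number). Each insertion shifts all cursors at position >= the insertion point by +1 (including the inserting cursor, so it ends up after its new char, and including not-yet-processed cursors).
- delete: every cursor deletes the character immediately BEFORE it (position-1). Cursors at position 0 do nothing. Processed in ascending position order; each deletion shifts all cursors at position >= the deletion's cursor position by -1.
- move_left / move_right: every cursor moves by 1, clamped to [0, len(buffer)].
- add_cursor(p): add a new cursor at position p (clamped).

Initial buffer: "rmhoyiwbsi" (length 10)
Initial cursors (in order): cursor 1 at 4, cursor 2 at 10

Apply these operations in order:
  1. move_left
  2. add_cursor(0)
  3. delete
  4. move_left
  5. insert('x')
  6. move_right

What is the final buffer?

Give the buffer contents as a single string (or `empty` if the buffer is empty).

After op 1 (move_left): buffer="rmhoyiwbsi" (len 10), cursors c1@3 c2@9, authorship ..........
After op 2 (add_cursor(0)): buffer="rmhoyiwbsi" (len 10), cursors c3@0 c1@3 c2@9, authorship ..........
After op 3 (delete): buffer="rmoyiwbi" (len 8), cursors c3@0 c1@2 c2@7, authorship ........
After op 4 (move_left): buffer="rmoyiwbi" (len 8), cursors c3@0 c1@1 c2@6, authorship ........
After op 5 (insert('x')): buffer="xrxmoyiwxbi" (len 11), cursors c3@1 c1@3 c2@9, authorship 3.1.....2..
After op 6 (move_right): buffer="xrxmoyiwxbi" (len 11), cursors c3@2 c1@4 c2@10, authorship 3.1.....2..

Answer: xrxmoyiwxbi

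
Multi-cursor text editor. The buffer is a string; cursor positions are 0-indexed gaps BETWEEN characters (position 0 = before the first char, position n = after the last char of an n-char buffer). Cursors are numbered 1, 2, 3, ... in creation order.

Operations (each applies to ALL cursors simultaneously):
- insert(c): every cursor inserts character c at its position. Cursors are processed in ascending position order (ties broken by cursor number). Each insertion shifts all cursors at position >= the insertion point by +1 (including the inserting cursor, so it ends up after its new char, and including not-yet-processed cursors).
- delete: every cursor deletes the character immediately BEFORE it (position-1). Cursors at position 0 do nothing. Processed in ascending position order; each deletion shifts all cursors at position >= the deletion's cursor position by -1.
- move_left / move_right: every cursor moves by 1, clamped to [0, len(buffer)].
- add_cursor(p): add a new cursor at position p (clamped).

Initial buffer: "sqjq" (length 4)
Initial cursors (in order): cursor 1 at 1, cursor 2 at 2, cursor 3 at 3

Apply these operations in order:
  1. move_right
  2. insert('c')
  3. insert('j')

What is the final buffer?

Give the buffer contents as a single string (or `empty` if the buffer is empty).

Answer: sqcjjcjqcj

Derivation:
After op 1 (move_right): buffer="sqjq" (len 4), cursors c1@2 c2@3 c3@4, authorship ....
After op 2 (insert('c')): buffer="sqcjcqc" (len 7), cursors c1@3 c2@5 c3@7, authorship ..1.2.3
After op 3 (insert('j')): buffer="sqcjjcjqcj" (len 10), cursors c1@4 c2@7 c3@10, authorship ..11.22.33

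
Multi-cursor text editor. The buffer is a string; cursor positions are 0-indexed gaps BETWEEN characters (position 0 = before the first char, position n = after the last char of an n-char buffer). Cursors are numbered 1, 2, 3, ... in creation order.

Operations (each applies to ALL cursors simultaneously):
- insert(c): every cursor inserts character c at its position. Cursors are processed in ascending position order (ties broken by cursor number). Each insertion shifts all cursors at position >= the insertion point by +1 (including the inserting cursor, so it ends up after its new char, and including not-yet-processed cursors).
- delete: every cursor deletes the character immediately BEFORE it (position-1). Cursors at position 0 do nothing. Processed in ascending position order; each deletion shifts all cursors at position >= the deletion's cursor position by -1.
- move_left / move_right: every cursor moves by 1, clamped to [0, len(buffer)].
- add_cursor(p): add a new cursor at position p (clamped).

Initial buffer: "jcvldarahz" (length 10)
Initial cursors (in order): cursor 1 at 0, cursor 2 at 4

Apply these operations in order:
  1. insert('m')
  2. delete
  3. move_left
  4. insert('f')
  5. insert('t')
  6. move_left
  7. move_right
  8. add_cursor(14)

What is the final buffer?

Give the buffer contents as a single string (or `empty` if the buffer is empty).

After op 1 (insert('m')): buffer="mjcvlmdarahz" (len 12), cursors c1@1 c2@6, authorship 1....2......
After op 2 (delete): buffer="jcvldarahz" (len 10), cursors c1@0 c2@4, authorship ..........
After op 3 (move_left): buffer="jcvldarahz" (len 10), cursors c1@0 c2@3, authorship ..........
After op 4 (insert('f')): buffer="fjcvfldarahz" (len 12), cursors c1@1 c2@5, authorship 1...2.......
After op 5 (insert('t')): buffer="ftjcvftldarahz" (len 14), cursors c1@2 c2@7, authorship 11...22.......
After op 6 (move_left): buffer="ftjcvftldarahz" (len 14), cursors c1@1 c2@6, authorship 11...22.......
After op 7 (move_right): buffer="ftjcvftldarahz" (len 14), cursors c1@2 c2@7, authorship 11...22.......
After op 8 (add_cursor(14)): buffer="ftjcvftldarahz" (len 14), cursors c1@2 c2@7 c3@14, authorship 11...22.......

Answer: ftjcvftldarahz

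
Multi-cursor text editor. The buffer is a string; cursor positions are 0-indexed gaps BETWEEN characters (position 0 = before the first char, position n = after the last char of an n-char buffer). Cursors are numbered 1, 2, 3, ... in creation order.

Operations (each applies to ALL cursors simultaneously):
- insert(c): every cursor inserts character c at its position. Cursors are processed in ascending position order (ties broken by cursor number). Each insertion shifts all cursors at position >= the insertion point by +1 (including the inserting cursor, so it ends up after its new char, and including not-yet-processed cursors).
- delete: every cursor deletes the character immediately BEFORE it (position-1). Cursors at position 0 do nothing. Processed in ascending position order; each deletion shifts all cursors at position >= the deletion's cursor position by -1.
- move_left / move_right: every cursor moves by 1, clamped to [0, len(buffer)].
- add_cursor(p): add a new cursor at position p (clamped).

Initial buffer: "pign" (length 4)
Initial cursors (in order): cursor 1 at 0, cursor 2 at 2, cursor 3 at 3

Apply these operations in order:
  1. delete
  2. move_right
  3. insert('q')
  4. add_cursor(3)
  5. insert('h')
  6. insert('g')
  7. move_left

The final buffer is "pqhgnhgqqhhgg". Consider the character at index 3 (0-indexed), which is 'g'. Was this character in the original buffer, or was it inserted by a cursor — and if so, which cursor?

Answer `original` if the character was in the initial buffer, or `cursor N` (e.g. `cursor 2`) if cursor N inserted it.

After op 1 (delete): buffer="pn" (len 2), cursors c1@0 c2@1 c3@1, authorship ..
After op 2 (move_right): buffer="pn" (len 2), cursors c1@1 c2@2 c3@2, authorship ..
After op 3 (insert('q')): buffer="pqnqq" (len 5), cursors c1@2 c2@5 c3@5, authorship .1.23
After op 4 (add_cursor(3)): buffer="pqnqq" (len 5), cursors c1@2 c4@3 c2@5 c3@5, authorship .1.23
After op 5 (insert('h')): buffer="pqhnhqqhh" (len 9), cursors c1@3 c4@5 c2@9 c3@9, authorship .11.42323
After op 6 (insert('g')): buffer="pqhgnhgqqhhgg" (len 13), cursors c1@4 c4@7 c2@13 c3@13, authorship .111.44232323
After op 7 (move_left): buffer="pqhgnhgqqhhgg" (len 13), cursors c1@3 c4@6 c2@12 c3@12, authorship .111.44232323
Authorship (.=original, N=cursor N): . 1 1 1 . 4 4 2 3 2 3 2 3
Index 3: author = 1

Answer: cursor 1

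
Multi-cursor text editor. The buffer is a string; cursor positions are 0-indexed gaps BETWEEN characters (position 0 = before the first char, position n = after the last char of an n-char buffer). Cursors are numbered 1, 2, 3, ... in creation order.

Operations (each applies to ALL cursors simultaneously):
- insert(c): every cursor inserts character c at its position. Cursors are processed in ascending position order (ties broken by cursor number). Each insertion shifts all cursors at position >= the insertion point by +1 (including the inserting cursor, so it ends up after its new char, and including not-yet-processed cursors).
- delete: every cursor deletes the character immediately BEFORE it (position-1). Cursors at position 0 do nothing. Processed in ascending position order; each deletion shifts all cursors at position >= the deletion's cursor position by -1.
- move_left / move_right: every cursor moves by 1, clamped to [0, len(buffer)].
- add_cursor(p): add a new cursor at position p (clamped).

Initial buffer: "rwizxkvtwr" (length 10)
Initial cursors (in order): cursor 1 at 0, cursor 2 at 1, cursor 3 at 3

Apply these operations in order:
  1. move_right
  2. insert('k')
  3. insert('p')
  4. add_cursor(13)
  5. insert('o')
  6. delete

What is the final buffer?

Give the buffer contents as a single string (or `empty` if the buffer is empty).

Answer: rkpwkpizkpxkvtwr

Derivation:
After op 1 (move_right): buffer="rwizxkvtwr" (len 10), cursors c1@1 c2@2 c3@4, authorship ..........
After op 2 (insert('k')): buffer="rkwkizkxkvtwr" (len 13), cursors c1@2 c2@4 c3@7, authorship .1.2..3......
After op 3 (insert('p')): buffer="rkpwkpizkpxkvtwr" (len 16), cursors c1@3 c2@6 c3@10, authorship .11.22..33......
After op 4 (add_cursor(13)): buffer="rkpwkpizkpxkvtwr" (len 16), cursors c1@3 c2@6 c3@10 c4@13, authorship .11.22..33......
After op 5 (insert('o')): buffer="rkpowkpoizkpoxkvotwr" (len 20), cursors c1@4 c2@8 c3@13 c4@17, authorship .111.222..333...4...
After op 6 (delete): buffer="rkpwkpizkpxkvtwr" (len 16), cursors c1@3 c2@6 c3@10 c4@13, authorship .11.22..33......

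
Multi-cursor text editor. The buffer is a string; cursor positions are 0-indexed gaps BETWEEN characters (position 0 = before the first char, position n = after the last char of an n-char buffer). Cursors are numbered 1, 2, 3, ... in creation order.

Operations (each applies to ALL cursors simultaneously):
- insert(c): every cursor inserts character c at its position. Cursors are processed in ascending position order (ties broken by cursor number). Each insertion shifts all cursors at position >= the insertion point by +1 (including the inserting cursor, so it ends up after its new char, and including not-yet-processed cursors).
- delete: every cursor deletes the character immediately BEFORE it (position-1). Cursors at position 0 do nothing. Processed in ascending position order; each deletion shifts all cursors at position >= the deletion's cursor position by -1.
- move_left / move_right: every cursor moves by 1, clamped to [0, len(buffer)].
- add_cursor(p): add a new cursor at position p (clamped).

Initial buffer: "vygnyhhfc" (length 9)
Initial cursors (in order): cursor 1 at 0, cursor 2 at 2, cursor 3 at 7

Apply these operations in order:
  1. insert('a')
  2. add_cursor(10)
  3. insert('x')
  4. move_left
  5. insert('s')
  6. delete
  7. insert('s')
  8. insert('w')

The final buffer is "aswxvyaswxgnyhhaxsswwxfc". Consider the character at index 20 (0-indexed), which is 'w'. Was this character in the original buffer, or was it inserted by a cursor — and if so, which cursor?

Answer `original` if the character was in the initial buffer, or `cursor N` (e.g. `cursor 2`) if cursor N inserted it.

Answer: cursor 4

Derivation:
After op 1 (insert('a')): buffer="avyagnyhhafc" (len 12), cursors c1@1 c2@4 c3@10, authorship 1..2.....3..
After op 2 (add_cursor(10)): buffer="avyagnyhhafc" (len 12), cursors c1@1 c2@4 c3@10 c4@10, authorship 1..2.....3..
After op 3 (insert('x')): buffer="axvyaxgnyhhaxxfc" (len 16), cursors c1@2 c2@6 c3@14 c4@14, authorship 11..22.....334..
After op 4 (move_left): buffer="axvyaxgnyhhaxxfc" (len 16), cursors c1@1 c2@5 c3@13 c4@13, authorship 11..22.....334..
After op 5 (insert('s')): buffer="asxvyasxgnyhhaxssxfc" (len 20), cursors c1@2 c2@7 c3@17 c4@17, authorship 111..222.....33344..
After op 6 (delete): buffer="axvyaxgnyhhaxxfc" (len 16), cursors c1@1 c2@5 c3@13 c4@13, authorship 11..22.....334..
After op 7 (insert('s')): buffer="asxvyasxgnyhhaxssxfc" (len 20), cursors c1@2 c2@7 c3@17 c4@17, authorship 111..222.....33344..
After op 8 (insert('w')): buffer="aswxvyaswxgnyhhaxsswwxfc" (len 24), cursors c1@3 c2@9 c3@21 c4@21, authorship 1111..2222.....3334344..
Authorship (.=original, N=cursor N): 1 1 1 1 . . 2 2 2 2 . . . . . 3 3 3 4 3 4 4 . .
Index 20: author = 4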